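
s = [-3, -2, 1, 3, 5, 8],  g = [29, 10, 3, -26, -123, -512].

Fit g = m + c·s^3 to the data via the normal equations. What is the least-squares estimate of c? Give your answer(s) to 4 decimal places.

c = -1.0044

Compute the Gram sums: Σ1 = 6, Σs^3 = 630, Σs^3·s^3 = 279292.
Moment sums: Σg = -619, Σs^3·g = -279081.
AᵀA·[m, c]ᵀ = Aᵀg becomes [[6, 630]; [630, 279292]]·[m, c]ᵀ = [-619, -279081]ᵀ.
Determinant 6·279292 − 630² = 1278852.
m = ((-619)·279292 − 630·(-279081))/1278852 = 1469641/639426; c = (6·(-279081) − 630·(-619))/1278852 = -107043/106571.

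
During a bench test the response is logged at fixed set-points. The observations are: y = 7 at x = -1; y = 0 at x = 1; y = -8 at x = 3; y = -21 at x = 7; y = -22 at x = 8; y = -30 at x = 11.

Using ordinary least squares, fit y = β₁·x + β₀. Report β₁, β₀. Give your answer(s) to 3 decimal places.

β₁ = -3.113, β₀ = 2.712

Entries of AᵀA: Σx·x = 245, Σx = 29, Σ1 = 6.
Right-hand side: Σx·y = -684, Σy = -74.
AᵀA·[β₁, β₀]ᵀ = Aᵀy becomes [[245, 29]; [29, 6]]·[β₁, β₀]ᵀ = [-684, -74]ᵀ.
Determinant 245·6 − 29² = 629.
β₁ = ((-684)·6 − 29·(-74))/629 = -1958/629; β₀ = (245·(-74) − 29·(-684))/629 = 1706/629.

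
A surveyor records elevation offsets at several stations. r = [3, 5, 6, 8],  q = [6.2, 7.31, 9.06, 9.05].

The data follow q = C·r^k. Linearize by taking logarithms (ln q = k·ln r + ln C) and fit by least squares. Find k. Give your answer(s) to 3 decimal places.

k = 0.420

Linearized form: ln q = k·ln r + ln C. From the 4 transformed points,
Σln r = 6.5793, Σ(ln r)² = 11.3317, Σln q = 8.2204, Σln r·ln q = 13.7354.
Normal system: [[11.3317, 6.5793]; [6.5793, 4]]·[k, ln C]ᵀ = [13.7354, 8.2204]ᵀ.
Solving (det = 2.0403): k = 0.42012, ln C = 1.36408.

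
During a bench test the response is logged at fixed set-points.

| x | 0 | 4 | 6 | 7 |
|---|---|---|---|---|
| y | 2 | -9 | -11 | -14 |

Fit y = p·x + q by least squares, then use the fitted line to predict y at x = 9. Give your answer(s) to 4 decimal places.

ŷ = -18.5739

Forming AᵀA = [[101, 17]; [17, 4]] and Aᵀy = [-200, -32]ᵀ gives AᵀA·[p, q]ᵀ = Aᵀy.
det = 101·4 − 17² = 115.
p = ((-200)·4 − 17·(-32))/115 = -256/115; q = (101·(-32) − 17·(-200))/115 = 168/115.
At x = 9: ŷ = (-256/115)·(9) + (168/115)·(1) = -2136/115.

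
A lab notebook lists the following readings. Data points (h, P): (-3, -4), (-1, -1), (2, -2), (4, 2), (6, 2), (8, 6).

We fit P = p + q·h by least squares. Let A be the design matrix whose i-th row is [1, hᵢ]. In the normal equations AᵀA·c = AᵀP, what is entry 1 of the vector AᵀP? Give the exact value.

Entry 1 ↔ basis 1, so (AᵀP)_{1} = Σᵢ Pᵢ = (1)·(-4) + (1)·(-1) + (1)·(-2) + (1)·(2) + (1)·(2) + (1)·(6) = 3.

3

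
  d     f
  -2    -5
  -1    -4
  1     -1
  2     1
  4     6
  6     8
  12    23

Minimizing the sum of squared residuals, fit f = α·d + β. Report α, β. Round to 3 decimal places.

α = 2.009, β = -2.315

The normal system XᵀX·[α, β]ᵀ = Xᵀf is [[206, 22]; [22, 7]]·[α, β]ᵀ = [363, 28]ᵀ.
Determinant 206·7 − 22² = 958.
α = (363·7 − 22·28)/958 = 1925/958; β = (206·28 − 22·363)/958 = -1109/479.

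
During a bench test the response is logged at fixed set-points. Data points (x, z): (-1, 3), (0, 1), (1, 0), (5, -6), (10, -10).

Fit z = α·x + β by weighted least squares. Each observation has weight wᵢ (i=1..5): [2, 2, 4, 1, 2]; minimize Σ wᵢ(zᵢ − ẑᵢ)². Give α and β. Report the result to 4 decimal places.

The normal equations are: 231·α + 27·β = -236;  27·α + 11·β = -18.
(Σwᵢ·x·x = 231, Σwᵢ·x = 27, Σwᵢ·1 = 11, Σwᵢ·x·z = -236, Σwᵢ·z = -18.)
Δ = 231·11 − 27² = 1812.
α = ((-236)·11 − 27·(-18))/1812 = -1055/906; β = (231·(-18) − 27·(-236))/1812 = 369/302.

α = -1.1645, β = 1.2219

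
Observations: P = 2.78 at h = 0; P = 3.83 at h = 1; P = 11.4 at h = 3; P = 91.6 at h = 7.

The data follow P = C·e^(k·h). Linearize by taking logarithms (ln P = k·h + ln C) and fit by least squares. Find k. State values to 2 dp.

k = 0.51

Let Y = ln P. Fitting Y = k·h + ln C by least squares:
Σh = 11.0000, Σ(h)² = 59.0000, Σln P = 9.3164, Σh·ln P = 40.2657.
Equations: 59.0000·k + 11.0000·ln C = 40.2657;  11.0000·k + 4·ln C = 9.3164.
Δ = 59.0000·4 − (11.0000)² = 115.0000; k = (40.2657·4 − 11.0000·9.3164)/115.0000 = 0.50942, ln C = (59.0000·9.3164 − 11.0000·40.2657)/115.0000 = 0.92819.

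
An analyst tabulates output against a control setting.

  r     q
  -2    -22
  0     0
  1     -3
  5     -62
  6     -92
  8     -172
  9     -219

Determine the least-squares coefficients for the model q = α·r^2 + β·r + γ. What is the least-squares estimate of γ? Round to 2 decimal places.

Normal-equation sums: Σr^2·r^2 = 12595, Σr^2·r = 1575, Σr^2 = 211, Σr·r = 211, Σr = 27, Σ1 = 7.
Moment sums: Σr^2·q = -33700, Σr·q = -4168, Σq = -570.
Normal equations: [[12595, 1575, 211]; [1575, 211, 27]; [211, 27, 7]]·[α, β, γ]ᵀ = [-33700, -4168, -570]ᵀ.
Inverting the 3×3 Gram matrix, [α, β, γ]ᵀ = [-232847/76038, 85717/25346, -82430/38019]ᵀ.

γ = -2.17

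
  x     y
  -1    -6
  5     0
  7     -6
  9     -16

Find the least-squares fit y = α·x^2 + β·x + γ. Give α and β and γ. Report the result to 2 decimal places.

α = -0.50, β = 3.00, γ = -2.50

The normal system AᵀA·[α, β, γ]ᵀ = Aᵀy is [[9588, 1196, 156]; [1196, 156, 20]; [156, 20, 4]]·[α, β, γ]ᵀ = [-1596, -180, -28]ᵀ.
Row-reducing yields α = -1/2, β = 3, γ = -5/2.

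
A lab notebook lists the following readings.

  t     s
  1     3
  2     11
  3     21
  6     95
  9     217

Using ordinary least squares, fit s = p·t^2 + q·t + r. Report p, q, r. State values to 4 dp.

XᵀX·[p, q, r]ᵀ = Xᵀs reads: 7955·p + 981·q + 131·r = 21233;  981·p + 131·q + 21·r = 2611;  131·p + 21·q + 5·r = 347.
(Σt^2·t^2 = 7955, Σt^2·t = 981, Σt^2 = 131, Σt·t = 131, Σt = 21, Σ1 = 5, Σt^2·s = 21233, Σt·s = 2611, Σs = 347.)
Solving the 3×3 system (Gaussian elimination) gives p = 4727/1664, q = -2729/1664, r = 387/208.

p = 2.8407, q = -1.6400, r = 1.8606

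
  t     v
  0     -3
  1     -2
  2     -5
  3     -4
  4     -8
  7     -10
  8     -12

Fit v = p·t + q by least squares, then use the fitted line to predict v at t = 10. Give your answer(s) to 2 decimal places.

Setting ∂/∂p … = 0 gives: 143·p + 25·q = -222;  25·p + 7·q = -44.
Determinant 143·7 − 25² = 376.
p = ((-222)·7 − 25·(-44))/376 = -227/188; q = (143·(-44) − 25·(-222))/376 = -371/188.
At t = 10: v̂ = (-227/188)·(10) + (-371/188)·(1) = -2641/188.

v̂ = -14.05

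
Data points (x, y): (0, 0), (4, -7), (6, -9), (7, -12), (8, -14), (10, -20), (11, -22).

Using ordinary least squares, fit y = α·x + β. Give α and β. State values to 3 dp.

α = -2.007, β = 1.188

Setting ∂/∂α … = 0 gives: 386·α + 46·β = -720;  46·α + 7·β = -84.
(Σx·x = 386, Σx = 46, Σ1 = 7, Σx·y = -720, Σy = -84.)
Δ = 386·7 − 46² = 586.
α = ((-720)·7 − 46·(-84))/586 = -588/293; β = (386·(-84) − 46·(-720))/586 = 348/293.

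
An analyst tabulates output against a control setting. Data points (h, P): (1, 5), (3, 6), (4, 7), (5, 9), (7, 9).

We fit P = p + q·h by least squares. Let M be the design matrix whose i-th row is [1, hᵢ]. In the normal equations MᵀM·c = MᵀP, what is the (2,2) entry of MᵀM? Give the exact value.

100

Row 2 ↔ basis h, column 2 ↔ basis h, so (MᵀM)_{2,2} = Σᵢ (h)·(h) = (1)·(1) + (3)·(3) + (4)·(4) + (5)·(5) + (7)·(7) = 100.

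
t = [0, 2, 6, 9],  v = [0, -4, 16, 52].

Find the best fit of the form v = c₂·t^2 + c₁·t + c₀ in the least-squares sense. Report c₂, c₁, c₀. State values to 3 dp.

AᵀA·[c₂, c₁, c₀]ᵀ = Aᵀv reads: 7873·c₂ + 953·c₁ + 121·c₀ = 4772;  953·c₂ + 121·c₁ + 17·c₀ = 556;  121·c₂ + 17·c₁ + 4·c₀ = 64.
(Σt^2·t^2 = 7873, Σt^2·t = 953, Σt^2 = 121, Σt·t = 121, Σt = 17, Σ1 = 4, Σt^2·v = 4772, Σt·v = 556, Σv = 64.)
Inverting the 3×3 Gram matrix, [c₂, c₁, c₀]ᵀ = [35/33, -7979/2145, -196/715]ᵀ.

c₂ = 1.061, c₁ = -3.720, c₀ = -0.274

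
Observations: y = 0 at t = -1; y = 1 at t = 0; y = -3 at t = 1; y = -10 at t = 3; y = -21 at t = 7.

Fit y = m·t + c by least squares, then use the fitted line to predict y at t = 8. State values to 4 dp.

ŷ = -23.7000

AᵀA·[m, c]ᵀ = Aᵀy reads: 60·m + 10·c = -180;  10·m + 5·c = -33.
(Σt·t = 60, Σt = 10, Σ1 = 5, Σt·y = -180, Σy = -33.)
Δ = 60·5 − 10² = 200.
m = ((-180)·5 − 10·(-33))/200 = -57/20; c = (60·(-33) − 10·(-180))/200 = -9/10.
At t = 8: ŷ = (-57/20)·(8) + (-9/10)·(1) = -237/10.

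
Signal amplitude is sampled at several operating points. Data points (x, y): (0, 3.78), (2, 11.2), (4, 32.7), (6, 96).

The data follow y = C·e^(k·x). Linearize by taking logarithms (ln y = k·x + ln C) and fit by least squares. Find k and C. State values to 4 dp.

Taking logs, ln y = k·x + ln C, so regress ln y on x.
Σx = 12.0000, Σ(x)² = 56.0000, Σln y = 11.7974, Σx·ln y = 46.1674.
Equations: 56.0000·k + 12.0000·ln C = 46.1674;  12.0000·k + 4·ln C = 11.7974.
Solving (det = 80.0000): k = 0.53877, ln C = 1.33304, so C = exp(1.33304) = 3.79256.

k = 0.5388, C = 3.7926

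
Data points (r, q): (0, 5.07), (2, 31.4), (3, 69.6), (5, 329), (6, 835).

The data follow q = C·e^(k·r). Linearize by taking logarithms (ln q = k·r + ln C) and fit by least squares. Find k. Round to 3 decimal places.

Linearized form: ln q = k·r + ln C. From the 5 transformed points,
Σr = 16.0000, Σ(r)² = 74.0000, Σln q = 21.8364, Σr·ln q = 88.9668.
Equations: 74.0000·k + 16.0000·ln C = 88.9668;  16.0000·k + 5·ln C = 21.8364.
Slope k = (n·Σr·ln q − Σr·Σln q)/(n·Σ(r)² − (Σr)²) = (5·88.9668 − 16.0000·21.8364)/114.0000 = 0.83729; ln C = (Σln q − k·Σr)/n = 1.68794.

k = 0.837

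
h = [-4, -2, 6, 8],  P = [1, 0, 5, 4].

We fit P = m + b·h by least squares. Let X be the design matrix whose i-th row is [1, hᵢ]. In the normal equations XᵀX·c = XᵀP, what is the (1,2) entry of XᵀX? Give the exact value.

Row 1 ↔ basis 1, column 2 ↔ basis h, so (XᵀX)_{1,2} = Σᵢ h = (1)·(-4) + (1)·(-2) + (1)·(6) + (1)·(8) = 8.

8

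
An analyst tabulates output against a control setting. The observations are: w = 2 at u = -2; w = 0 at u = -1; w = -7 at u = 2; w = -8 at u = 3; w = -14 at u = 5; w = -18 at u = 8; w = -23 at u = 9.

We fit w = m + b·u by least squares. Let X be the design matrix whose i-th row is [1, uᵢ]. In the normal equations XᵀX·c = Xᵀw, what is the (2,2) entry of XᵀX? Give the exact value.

Row 2 ↔ basis u, column 2 ↔ basis u, so (XᵀX)_{2,2} = Σᵢ (u)·(u) = (-2)·(-2) + (-1)·(-1) + (2)·(2) + (3)·(3) + (5)·(5) + (8)·(8) + (9)·(9) = 188.

188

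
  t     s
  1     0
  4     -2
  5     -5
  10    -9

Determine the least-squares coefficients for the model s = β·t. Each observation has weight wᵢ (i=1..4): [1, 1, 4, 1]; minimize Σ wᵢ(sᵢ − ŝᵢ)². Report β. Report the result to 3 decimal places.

β = -0.912

Normal-equation sums: Σwᵢ·t·t = 217.
And Σwᵢ·t·s = -198.
MᵀWM·[β]ᵀ = MᵀWs becomes [[217]]·[β]ᵀ = [-198]ᵀ.
Hence β = -198 / 217 ≈ -0.912442.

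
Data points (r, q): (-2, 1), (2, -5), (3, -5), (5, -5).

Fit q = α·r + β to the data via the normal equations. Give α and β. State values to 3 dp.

α = -0.923, β = -1.654

The normal equations are: 42·α + 8·β = -52;  8·α + 4·β = -14.
(Σr·r = 42, Σr = 8, Σ1 = 4, Σr·q = -52, Σq = -14.)
Eliminating β: 4·(row 1) − 8·(row 2) gives 104·α = 4·(-52) − 8·(-14) = -96, so α = -12/13.
Then β = ((-14) − 8·(-12/13))/4 = -43/26.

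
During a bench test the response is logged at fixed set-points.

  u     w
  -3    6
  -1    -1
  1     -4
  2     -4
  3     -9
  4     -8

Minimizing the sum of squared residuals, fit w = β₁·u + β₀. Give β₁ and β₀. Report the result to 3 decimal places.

β₁ = -2.000, β₀ = -1.333

Forming AᵀA = [[40, 6]; [6, 6]] and Aᵀw = [-88, -20]ᵀ gives AᵀA·[β₁, β₀]ᵀ = Aᵀw.
Eliminating β₀: 6·(row 1) − 6·(row 2) gives 204·β₁ = 6·(-88) − 6·(-20) = -408, so β₁ = -2.
Then β₀ = ((-20) − 6·(-2))/6 = -4/3.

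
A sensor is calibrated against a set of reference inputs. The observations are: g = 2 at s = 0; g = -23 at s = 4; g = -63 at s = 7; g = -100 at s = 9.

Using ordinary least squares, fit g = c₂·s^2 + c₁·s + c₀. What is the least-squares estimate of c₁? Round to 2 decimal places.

XᵀX·[c₂, c₁, c₀]ᵀ = Xᵀg reads: 9218·c₂ + 1136·c₁ + 146·c₀ = -11555;  1136·c₂ + 146·c₁ + 20·c₀ = -1433;  146·c₂ + 20·c₁ + 4·c₀ = -184.
(Σs^2·s^2 = 9218, Σs^2·s = 1136, Σs^2 = 146, Σs·s = 146, Σs = 20, Σ1 = 4, Σs^2·g = -11555, Σs·g = -1433, Σg = -184.)
Solving the 3×3 system (Gaussian elimination) gives c₂ = -2386/2343, c₁ = -10141/4686, c₀ = 3109/1562.

c₁ = -2.16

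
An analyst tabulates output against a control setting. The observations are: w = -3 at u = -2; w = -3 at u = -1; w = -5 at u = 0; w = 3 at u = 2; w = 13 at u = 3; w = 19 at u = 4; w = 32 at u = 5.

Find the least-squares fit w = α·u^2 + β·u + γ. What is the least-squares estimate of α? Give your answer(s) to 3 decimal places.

α = 1.105

The normal equations are: 995·α + 215·β + 59·γ = 1218;  215·α + 59·β + 11·γ = 290;  59·α + 11·β + 7·γ = 56.
(Σu^2·u^2 = 995, Σu^2·u = 215, Σu^2 = 59, Σu·u = 59, Σu = 11, Σ1 = 7, Σu^2·w = 1218, Σu·w = 290, Σw = 56.)
Inverting the 3×3 Gram matrix, [α, β, γ]ᵀ = [5615/5082, 8149/5082, -3246/847]ᵀ.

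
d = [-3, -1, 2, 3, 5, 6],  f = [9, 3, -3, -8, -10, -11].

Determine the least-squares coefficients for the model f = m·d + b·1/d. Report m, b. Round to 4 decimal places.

m = -2.0034, b = -1.2853

From the data, Σd·d = 84, Σd·1/d = 6, Σ1/d·1/d = 77/50.
Moment sums: Σd·f = -176, Σ1/d·f = -14.
Normal equations: [[84, 6]; [6, 77/50]]·[m, b]ᵀ = [-176, -14]ᵀ.
det = 84·(77/50) − 6² = 2334/25.
m = ((-176)·(77/50) − 6·(-14))/(2334/25) = -2338/1167; b = (84·(-14) − 6·(-176))/(2334/25) = -500/389.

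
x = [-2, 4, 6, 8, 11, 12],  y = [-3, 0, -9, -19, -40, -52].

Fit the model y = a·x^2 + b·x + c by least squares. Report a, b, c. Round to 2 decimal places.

Normal-equation sums: Σx^2·x^2 = 41041, Σx^2·x = 3843, Σx^2 = 385, Σx·x = 385, Σx = 39, Σ1 = 6.
And Σx^2·y = -13880, Σx·y = -1264, Σy = -123.
MᵀM·[a, b, c]ᵀ = Mᵀy becomes [[41041, 3843, 385]; [3843, 385, 39]; [385, 39, 6]]·[a, b, c]ᵀ = [-13880, -1264, -123]ᵀ.
Inverting the 3×3 Gram matrix, [a, b, c]ᵀ = [-247041/527030, 93811/75290, 55663/37645]ᵀ.

a = -0.47, b = 1.25, c = 1.48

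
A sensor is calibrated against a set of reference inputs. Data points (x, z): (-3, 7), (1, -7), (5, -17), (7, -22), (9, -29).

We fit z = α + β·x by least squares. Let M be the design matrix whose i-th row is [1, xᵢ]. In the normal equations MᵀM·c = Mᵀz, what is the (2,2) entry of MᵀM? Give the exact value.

Row 2 ↔ basis x, column 2 ↔ basis x, so (MᵀM)_{2,2} = Σᵢ (x)·(x) = (-3)·(-3) + (1)·(1) + (5)·(5) + (7)·(7) + (9)·(9) = 165.

165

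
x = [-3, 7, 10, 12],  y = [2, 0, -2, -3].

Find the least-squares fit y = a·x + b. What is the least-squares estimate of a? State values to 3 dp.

Setting ∂/∂a … = 0 gives: 302·a + 26·b = -62;  26·a + 4·b = -3.
Determinant 302·4 − 26² = 532.
a = ((-62)·4 − 26·(-3))/532 = -85/266; b = (302·(-3) − 26·(-62))/532 = 353/266.

a = -0.320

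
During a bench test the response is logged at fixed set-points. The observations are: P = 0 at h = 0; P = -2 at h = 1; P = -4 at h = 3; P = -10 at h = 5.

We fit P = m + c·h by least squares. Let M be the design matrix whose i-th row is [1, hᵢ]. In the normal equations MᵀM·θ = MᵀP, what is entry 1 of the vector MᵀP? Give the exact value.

-16

Entry 1 ↔ basis 1, so (MᵀP)_{1} = Σᵢ Pᵢ = (1)·(0) + (1)·(-2) + (1)·(-4) + (1)·(-10) = -16.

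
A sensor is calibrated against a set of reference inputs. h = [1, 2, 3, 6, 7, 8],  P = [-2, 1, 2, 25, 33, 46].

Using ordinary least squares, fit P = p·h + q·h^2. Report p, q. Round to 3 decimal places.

p = -1.806, q = 0.948

Setting ∂/∂p … = 0 gives: 163·p + 1107·q = 755;  1107·p + 7891·q = 5481.
det = 163·7891 − 1107² = 60784.
p = (755·7891 − 1107·5481)/60784 = -54881/30392; q = (163·5481 − 1107·755)/60784 = 28809/30392.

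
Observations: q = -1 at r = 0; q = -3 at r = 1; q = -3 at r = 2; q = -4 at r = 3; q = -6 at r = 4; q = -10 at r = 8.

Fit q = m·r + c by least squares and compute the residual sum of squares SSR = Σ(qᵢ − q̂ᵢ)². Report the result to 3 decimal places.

Entries of XᵀX: Σr·r = 94, Σr = 18, Σ1 = 6.
And Σr·q = -125, Σq = -27.
XᵀX·[m, c]ᵀ = Xᵀq becomes [[94, 18]; [18, 6]]·[m, c]ᵀ = [-125, -27]ᵀ.
Eliminating c: 6·(row 1) − 18·(row 2) gives 240·m = 6·(-125) − 18·(-27) = -264, so m = -11/10.
Then c = ((-27) − 18·(-11/10))/6 = -6/5.
Residuals: 1/5, -7/10, 2/5, 1/2, -2/5, 0; SSR = 11/10.

SSR = 1.100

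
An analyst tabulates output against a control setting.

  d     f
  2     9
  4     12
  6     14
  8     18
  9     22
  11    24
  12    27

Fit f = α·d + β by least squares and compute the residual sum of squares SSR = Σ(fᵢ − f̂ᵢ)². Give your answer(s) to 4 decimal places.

SSR = 5.8710

With design matrix X, XᵀX = [[466, 52]; [52, 7]] and Xᵀf = [1080, 126]ᵀ.
det = 466·7 − 52² = 558.
α = (1080·7 − 52·126)/558 = 56/31; β = (466·126 − 52·1080)/558 = 142/31.
Residuals: 25/31, 6/31, -44/31, -32/31, 36/31, -14/31, 23/31; SSR = 182/31.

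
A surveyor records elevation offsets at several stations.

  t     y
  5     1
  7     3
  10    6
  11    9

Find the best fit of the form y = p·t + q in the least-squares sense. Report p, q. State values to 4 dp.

p = 1.2418, q = -5.4945

Entries of AᵀA: Σt·t = 295, Σt = 33, Σ1 = 4.
Moment sums: Σt·y = 185, Σy = 19.
Normal equations: [[295, 33]; [33, 4]]·[p, q]ᵀ = [185, 19]ᵀ.
Eliminating q: 4·(row 1) − 33·(row 2) gives 91·p = 4·185 − 33·19 = 113, so p = 113/91.
Then q = (19 − 33·(113/91))/4 = -500/91.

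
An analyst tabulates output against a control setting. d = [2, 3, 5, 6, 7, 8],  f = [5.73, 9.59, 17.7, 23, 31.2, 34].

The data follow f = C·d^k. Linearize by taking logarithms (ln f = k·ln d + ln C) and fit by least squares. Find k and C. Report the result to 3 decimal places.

k = 1.304, C = 2.285

Linearized form: ln f = k·ln d + ln C. From the 6 transformed points,
Over the data: Σln d = 9.2183, Σ(ln d)² = 15.5987, Σln f = 16.9823, Σln d·ln f = 27.9642.
Normal system: [[15.5987, 9.2183]; [9.2183, 6]]·[k, ln C]ᵀ = [27.9642, 16.9823]ᵀ.
Δ = 15.5987·6 − (9.2183)² = 8.6152; k = (27.9642·6 − 9.2183·16.9823)/8.6152 = 1.30434, ln C = (15.5987·16.9823 − 9.2183·27.9642)/8.6152 = 0.82640, so C = exp(0.82640) = 2.28509.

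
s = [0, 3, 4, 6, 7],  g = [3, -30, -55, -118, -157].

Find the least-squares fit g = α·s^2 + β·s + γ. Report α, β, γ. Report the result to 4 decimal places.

Setting ∂/∂α … = 0 gives: 4034·α + 650·β + 110·γ = -13091;  650·α + 110·β + 20·γ = -2117;  110·α + 20·β + 5·γ = -357.
Solving the 3×3 system (Gaussian elimination) gives α = -23/8, β = -341/120, γ = 193/60.

α = -2.8750, β = -2.8417, γ = 3.2167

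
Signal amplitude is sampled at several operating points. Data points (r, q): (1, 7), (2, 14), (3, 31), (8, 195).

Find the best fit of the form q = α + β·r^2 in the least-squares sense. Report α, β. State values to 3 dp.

The normal equations are: 4·α + 78·β = 247;  78·α + 4194·β = 12822.
(Σ1 = 4, Σr^2 = 78, Σr^2·r^2 = 4194, Σq = 247, Σr^2·q = 12822.)
Δ = 4·4194 − 78² = 10692.
α = (247·4194 − 78·12822)/10692 = 221/66; β = (4·12822 − 78·247)/10692 = 593/198.

α = 3.348, β = 2.995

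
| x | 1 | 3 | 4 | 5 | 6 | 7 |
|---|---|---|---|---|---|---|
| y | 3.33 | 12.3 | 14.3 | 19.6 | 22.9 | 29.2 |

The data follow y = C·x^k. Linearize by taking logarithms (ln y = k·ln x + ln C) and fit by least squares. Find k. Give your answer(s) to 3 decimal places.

k = 1.089

Linearized form: ln y = k·ln x + ln C. From the 6 transformed points,
Over the data: Σln x = 7.8320, Σ(ln x)² = 12.7160, Σln y = 15.8537, Σln x·ln y = 23.4100.
Normal system: [[12.7160, 7.8320]; [7.8320, 6]]·[k, ln C]ᵀ = [23.4100, 15.8537]ᵀ.
Δ = 12.7160·6 − (7.8320)² = 14.9557; k = (23.4100·6 − 7.8320·15.8537)/14.9557 = 1.08947, ln C = (12.7160·15.8537 − 7.8320·23.4100)/14.9557 = 1.22015.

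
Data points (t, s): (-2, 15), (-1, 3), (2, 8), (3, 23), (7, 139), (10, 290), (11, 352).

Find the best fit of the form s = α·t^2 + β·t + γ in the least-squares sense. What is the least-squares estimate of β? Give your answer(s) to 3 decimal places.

β = -1.397

Setting ∂/∂α … = 0 gives: 27156·α + 2700·β + 288·γ = 78705;  2700·α + 288·β + 30·γ = 7797;  288·α + 30·β + 7·γ = 830.
Inverting the 3×3 Gram matrix, [α, β, γ]ᵀ = [28815/9464, -39677/28392, -3345/4732]ᵀ.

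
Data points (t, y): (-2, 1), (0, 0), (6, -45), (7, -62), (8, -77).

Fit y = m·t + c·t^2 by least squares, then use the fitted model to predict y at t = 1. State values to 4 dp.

ŷ = -3.0643

Compute the Gram sums: Σt·t = 153, Σt·t^2 = 1063, Σt^2·t^2 = 7809.
Right-hand side: Σt·y = -1322, Σt^2·y = -9582.
Normal equations: [[153, 1063]; [1063, 7809]]·[m, c]ᵀ = [-1322, -9582]ᵀ.
Δ = 153·7809 − 1063² = 64808.
m = ((-1322)·7809 − 1063·(-9582))/64808 = -17229/8101; c = (153·(-9582) − 1063·(-1322))/64808 = -7595/8101.
At t = 1: ŷ = (-17229/8101)·(1) + (-7595/8101)·(1) = -24824/8101.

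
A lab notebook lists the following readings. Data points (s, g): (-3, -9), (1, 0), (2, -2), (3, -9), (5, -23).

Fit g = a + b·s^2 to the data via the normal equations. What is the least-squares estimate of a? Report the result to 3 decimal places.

a = 0.692

From the data, Σ1 = 5, Σs^2 = 48, Σs^2·s^2 = 804.
For Mᵀg: Σg = -43, Σs^2·g = -745.
Δ = 5·804 − 48² = 1716.
a = ((-43)·804 − 48·(-745))/1716 = 9/13; b = (5·(-745) − 48·(-43))/1716 = -151/156.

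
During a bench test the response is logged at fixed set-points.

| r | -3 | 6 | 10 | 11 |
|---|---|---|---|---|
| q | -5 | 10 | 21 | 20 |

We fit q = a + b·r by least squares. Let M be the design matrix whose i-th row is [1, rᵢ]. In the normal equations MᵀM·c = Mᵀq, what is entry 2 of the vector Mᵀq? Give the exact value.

505

Entry 2 ↔ basis r, so (Mᵀq)_{2} = Σᵢ (r)·qᵢ = (-3)·(-5) + (6)·(10) + (10)·(21) + (11)·(20) = 505.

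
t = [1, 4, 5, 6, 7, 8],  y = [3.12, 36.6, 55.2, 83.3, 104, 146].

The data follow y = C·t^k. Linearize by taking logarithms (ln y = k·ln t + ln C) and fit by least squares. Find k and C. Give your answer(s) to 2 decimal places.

k = 1.83, C = 3.05

Linearized form: ln y = k·ln t + ln C. From the 6 transformed points,
Σln t = 8.8128, Σ(ln t)² = 15.8331, Σln y = 22.7993, Σln t·ln y = 38.7708.
Equations: 15.8331·k + 8.8128·ln C = 38.7708;  8.8128·k + 6·ln C = 22.7993.
Slope k = (n·Σln t·ln y − Σln t·Σln y)/(n·Σ(ln t)² − (Σln t)²) = (6·38.7708 − 8.8128·22.7993)/17.3327 = 1.82880; ln C = (Σln y − k·Σln t)/n = 1.11372, so C = exp(1.11372) = 3.04567.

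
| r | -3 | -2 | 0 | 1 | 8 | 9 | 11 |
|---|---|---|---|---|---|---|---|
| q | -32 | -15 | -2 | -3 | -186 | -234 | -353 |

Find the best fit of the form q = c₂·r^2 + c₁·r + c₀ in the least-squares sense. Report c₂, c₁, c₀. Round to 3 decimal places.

Setting ∂/∂c₂ … = 0 gives: 25396·c₂ + 2538·c₁ + 280·c₀ = -73922;  2538·c₂ + 280·c₁ + 24·c₀ = -7354;  280·c₂ + 24·c₁ + 7·c₀ = -825.
(Σr^2·r^2 = 25396, Σr^2·r = 2538, Σr^2 = 280, Σr·r = 280, Σr = 24, Σ1 = 7, Σr^2·q = -73922, Σr·q = -7354, Σq = -825.)
Row-reducing yields c₂ = -1662041/554169, c₁ = 27661/26389, c₀ = -822727/554169.

c₂ = -2.999, c₁ = 1.048, c₀ = -1.485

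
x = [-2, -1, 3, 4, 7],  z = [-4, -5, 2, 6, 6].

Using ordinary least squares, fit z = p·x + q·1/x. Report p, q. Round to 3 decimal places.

p = 0.815, q = 4.119

The normal equations are: 79·p + 5·q = 85;  5·p + (10189/7056)·q = 421/42.
Determinant 79·(10189/7056) − 5² = 628531/7056.
p = (85·(10189/7056) − 5·(421/42))/(628531/7056) = 512425/628531; q = (79·(421/42) − 5·85)/(628531/7056) = 2588712/628531.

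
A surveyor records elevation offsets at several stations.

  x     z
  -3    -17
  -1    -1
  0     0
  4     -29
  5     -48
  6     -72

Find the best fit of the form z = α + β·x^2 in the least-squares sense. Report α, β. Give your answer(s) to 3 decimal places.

α = 1.072, β = -1.993

Setting ∂/∂α … = 0 gives: 6·α + 87·β = -167;  87·α + 2259·β = -4410.
(Σ1 = 6, Σx^2 = 87, Σx^2·x^2 = 2259, Σz = -167, Σx^2·z = -4410.)
Determinant 6·2259 − 87² = 5985.
α = ((-167)·2259 − 87·(-4410))/5985 = 713/665; β = (6·(-4410) − 87·(-167))/5985 = -3977/1995.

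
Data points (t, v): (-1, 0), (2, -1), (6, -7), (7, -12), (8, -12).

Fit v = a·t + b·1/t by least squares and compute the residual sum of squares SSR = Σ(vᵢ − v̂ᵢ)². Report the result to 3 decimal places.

The normal equations are: 154·a + 5·b = -224;  5·a + (37081/28224)·b = -205/42.
Determinant 154·(37081/28224) − 5² = 357491/2016.
a = ((-224)·(37081/28224) − 5·(-205/42))/(357491/2016) = -544096/357491; b = (154·(-205/42) − 5·(-224))/(357491/2016) = 742560/357491.
Residuals: 198464/357491, 359421/357491, 638379/357491, -587300/357491, -29944/357491; SSR = 2578854/357491.

SSR = 7.214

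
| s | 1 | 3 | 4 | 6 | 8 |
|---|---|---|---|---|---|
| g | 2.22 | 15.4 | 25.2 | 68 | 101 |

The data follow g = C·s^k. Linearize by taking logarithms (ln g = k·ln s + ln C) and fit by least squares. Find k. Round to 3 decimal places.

Let Y = ln g. Fitting Y = k·ln s + ln C by least squares:
Σln s = 6.3561, Σ(ln s)² = 10.6632, Σln g = 15.5933, Σln s·ln g = 24.6346.
Normal system: [[10.6632, 6.3561]; [6.3561, 5]]·[k, ln C]ᵀ = [24.6346, 15.5933]ᵀ.
Solving (det = 12.9161): k = 1.86279, ln C = 0.75066.

k = 1.863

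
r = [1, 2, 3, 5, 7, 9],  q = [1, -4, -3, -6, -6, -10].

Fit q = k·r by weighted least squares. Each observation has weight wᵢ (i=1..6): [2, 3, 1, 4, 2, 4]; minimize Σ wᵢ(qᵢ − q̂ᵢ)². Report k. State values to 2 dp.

k = -1.09

Sums needed: Σwᵢ·r·r = 545.
Right-hand side: Σwᵢ·r·q = -595.
XᵀWX·[k]ᵀ = XᵀWq becomes [[545]]·[k]ᵀ = [-595]ᵀ.
k = (-595)/545 = -1.09174.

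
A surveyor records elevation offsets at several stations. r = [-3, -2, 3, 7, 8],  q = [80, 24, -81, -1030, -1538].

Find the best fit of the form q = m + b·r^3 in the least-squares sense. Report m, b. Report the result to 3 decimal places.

AᵀA·[m, b]ᵀ = Aᵀq reads: 5·m + 847·b = -2545;  847·m + 381315·b = -1145285.
(Σ1 = 5, Σr^3 = 847, Σr^3·r^3 = 381315, Σq = -2545, Σr^3·q = -1145285.)
Eliminating b: 381315·(row 1) − 847·(row 2) gives 1189166·m = 381315·(-2545) − 847·(-1145285) = -390280, so m = -17740/54053.
Then b = ((-1145285) − 847·(-17740/54053))/381315 = -1785405/594583.

m = -0.328, b = -3.003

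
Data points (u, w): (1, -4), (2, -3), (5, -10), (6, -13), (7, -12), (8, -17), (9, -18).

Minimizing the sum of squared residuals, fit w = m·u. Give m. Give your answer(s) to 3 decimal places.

m = -2.000

The normal system MᵀM·[m]ᵀ = Mᵀw is [[260]]·[m]ᵀ = [-520]ᵀ.
m = (-520)/260 = -2.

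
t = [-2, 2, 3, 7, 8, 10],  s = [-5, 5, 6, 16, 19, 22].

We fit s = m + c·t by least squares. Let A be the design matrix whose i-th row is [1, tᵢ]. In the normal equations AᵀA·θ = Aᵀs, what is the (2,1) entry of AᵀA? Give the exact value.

Row 2 ↔ basis t, column 1 ↔ basis 1, so (AᵀA)_{2,1} = Σᵢ t = (-2)·(1) + (2)·(1) + (3)·(1) + (7)·(1) + (8)·(1) + (10)·(1) = 28.

28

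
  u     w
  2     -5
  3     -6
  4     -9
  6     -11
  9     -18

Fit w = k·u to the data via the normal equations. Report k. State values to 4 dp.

k = -2.0000

The normal system AᵀA·[k]ᵀ = Aᵀw is [[146]]·[k]ᵀ = [-292]ᵀ.
k = (-292)/146 = -2.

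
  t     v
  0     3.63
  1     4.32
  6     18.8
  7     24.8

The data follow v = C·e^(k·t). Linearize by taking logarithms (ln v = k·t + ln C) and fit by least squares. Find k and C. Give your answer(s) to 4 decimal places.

Linearized form: ln v = k·t + ln C. From the 4 transformed points,
Over the data: Σt = 14.0000, Σ(t)² = 86.0000, Σln v = 8.8972, Σt·ln v = 41.5423.
Normal system: [[86.0000, 14.0000]; [14.0000, 4]]·[k, ln C]ᵀ = [41.5423, 8.8972]ᵀ.
Slope k = (n·Σt·ln v − Σt·Σln v)/(n·Σ(t)² − (Σt)²) = (4·41.5423 − 14.0000·8.8972)/148.0000 = 0.28114; ln C = (Σln v − k·Σt)/n = 1.24031, so C = exp(1.24031) = 3.45669.

k = 0.2811, C = 3.4567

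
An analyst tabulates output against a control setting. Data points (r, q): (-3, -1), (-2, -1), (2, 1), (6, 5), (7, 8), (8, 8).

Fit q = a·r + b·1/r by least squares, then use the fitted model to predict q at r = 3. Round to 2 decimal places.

q̂ = 2.17

XᵀX·[a, b]ᵀ = Xᵀq reads: 166·a + 6·b = 157;  6·a + (19049/28224)·b = 181/42.
(Σr·r = 166, Σr·1/r = 6, Σ1/r·1/r = 19049/28224, Σr·q = 157, Σ1/r·q = 181/42.)
Eliminating b: (19049/28224)·(row 1) − 6·(row 2) gives (1073035/14112)·a = (19049/28224)·157 − 6·(181/42) = 2260901/28224, so a = 2260901/2146070.
Then b = ((181/42) − 6·(2260901/2146070))/(19049/28224) = -3198048/1073035.
At r = 3: q̂ = (2260901/2146070)·(3) + (-3198048/1073035)·(1/3) = 4650671/2146070.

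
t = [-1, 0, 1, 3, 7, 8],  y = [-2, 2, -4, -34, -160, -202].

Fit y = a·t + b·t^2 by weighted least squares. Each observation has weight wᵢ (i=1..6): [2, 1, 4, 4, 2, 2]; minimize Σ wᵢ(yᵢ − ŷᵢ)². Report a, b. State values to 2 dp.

a = -2.50, b = -2.87

The normal system MᵀWM·[a, b]ᵀ = MᵀWy is [[268, 1820]; [1820, 13324]]·[a, b]ᵀ = [-5892, -42780]ᵀ.
Determinant 268·13324 − 1820² = 258432.
a = ((-5892)·13324 − 1820·(-42780))/258432 = -6723/2692; b = (268·(-42780) − 1820·(-5892))/258432 = -7725/2692.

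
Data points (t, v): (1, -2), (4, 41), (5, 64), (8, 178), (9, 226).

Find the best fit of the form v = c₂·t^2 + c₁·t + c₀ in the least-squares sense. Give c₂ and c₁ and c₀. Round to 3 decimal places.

XᵀX·[c₂, c₁, c₀]ᵀ = Xᵀv reads: 11539·c₂ + 1431·c₁ + 187·c₀ = 31952;  1431·c₂ + 187·c₁ + 27·c₀ = 3940;  187·c₂ + 27·c₁ + 5·c₀ = 507.
(Σt^2·t^2 = 11539, Σt^2·t = 1431, Σt^2 = 187, Σt·t = 187, Σt = 27, Σ1 = 5, Σt^2·v = 31952, Σt·v = 3940, Σv = 507.)
Solving the 3×3 system (Gaussian elimination) gives c₂ = 36037/12316, c₁ = -9041/12316, c₀ = -12530/3079.

c₂ = 2.926, c₁ = -0.734, c₀ = -4.070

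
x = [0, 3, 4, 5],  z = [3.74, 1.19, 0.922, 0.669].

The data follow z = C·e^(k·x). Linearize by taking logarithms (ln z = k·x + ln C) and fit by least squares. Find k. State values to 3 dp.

Let Y = ln z. Fitting Y = k·x + ln C by least squares:
Σx = 12.0000, Σ(x)² = 50.0000, Σln z = 1.0099, Σx·ln z = -1.8128.
Equations: 50.0000·k + 12.0000·ln C = -1.8128;  12.0000·k + 4·ln C = 1.0099.
Δ = 50.0000·4 − (12.0000)² = 56.0000; k = (-1.8128·4 − 12.0000·1.0099)/56.0000 = -0.34589, ln C = (50.0000·1.0099 − 12.0000·-1.8128)/56.0000 = 1.29012.

k = -0.346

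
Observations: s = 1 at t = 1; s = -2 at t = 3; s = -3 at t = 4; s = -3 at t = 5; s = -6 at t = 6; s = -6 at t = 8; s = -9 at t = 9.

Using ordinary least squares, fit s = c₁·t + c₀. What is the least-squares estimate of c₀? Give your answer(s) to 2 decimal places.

c₀ = 1.82

The normal system XᵀX·[c₁, c₀]ᵀ = Xᵀs is [[232, 36]; [36, 7]]·[c₁, c₀]ᵀ = [-197, -28]ᵀ.
Δ = 232·7 − 36² = 328.
c₁ = ((-197)·7 − 36·(-28))/328 = -371/328; c₀ = (232·(-28) − 36·(-197))/328 = 149/82.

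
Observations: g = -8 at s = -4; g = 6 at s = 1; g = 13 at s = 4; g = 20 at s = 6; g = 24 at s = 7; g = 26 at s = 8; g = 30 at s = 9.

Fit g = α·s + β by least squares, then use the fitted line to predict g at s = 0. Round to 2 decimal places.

ĝ = 3.02

With design matrix M, MᵀM = [[263, 31]; [31, 7]] and Mᵀg = [856, 111]ᵀ.
Determinant 263·7 − 31² = 880.
α = (856·7 − 31·111)/880 = 2551/880; β = (263·111 − 31·856)/880 = 2657/880.
At s = 0: ĝ = (2551/880)·(0) + (2657/880)·(1) = 2657/880.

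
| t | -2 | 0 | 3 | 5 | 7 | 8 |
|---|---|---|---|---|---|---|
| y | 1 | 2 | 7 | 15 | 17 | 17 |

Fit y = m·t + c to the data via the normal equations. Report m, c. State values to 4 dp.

From the data, Σt·t = 151, Σt = 21, Σ1 = 6.
Right-hand side: Σt·y = 349, Σy = 59.
So XᵀX·[m, c]ᵀ = Xᵀy: [[151, 21]; [21, 6]]·[m, c]ᵀ = [349, 59]ᵀ.
Δ = 151·6 − 21² = 465.
m = (349·6 − 21·59)/465 = 57/31; c = (151·59 − 21·349)/465 = 316/93.

m = 1.8387, c = 3.3978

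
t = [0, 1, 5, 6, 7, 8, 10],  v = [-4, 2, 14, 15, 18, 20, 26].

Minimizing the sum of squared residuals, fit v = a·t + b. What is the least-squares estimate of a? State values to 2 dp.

a = 2.86

Forming MᵀM = [[275, 37]; [37, 7]] and Mᵀv = [708, 91]ᵀ gives MᵀM·[a, b]ᵀ = Mᵀv.
Δ = 275·7 − 37² = 556.
a = (708·7 − 37·91)/556 = 1589/556; b = (275·91 − 37·708)/556 = -1171/556.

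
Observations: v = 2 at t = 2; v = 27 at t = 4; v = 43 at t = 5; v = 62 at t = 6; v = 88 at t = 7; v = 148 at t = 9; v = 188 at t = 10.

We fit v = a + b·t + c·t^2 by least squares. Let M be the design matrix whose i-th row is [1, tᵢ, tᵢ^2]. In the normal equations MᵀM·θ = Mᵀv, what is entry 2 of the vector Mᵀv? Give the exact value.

4527

Entry 2 ↔ basis t, so (Mᵀv)_{2} = Σᵢ (t)·vᵢ = (2)·(2) + (4)·(27) + (5)·(43) + (6)·(62) + (7)·(88) + (9)·(148) + (10)·(188) = 4527.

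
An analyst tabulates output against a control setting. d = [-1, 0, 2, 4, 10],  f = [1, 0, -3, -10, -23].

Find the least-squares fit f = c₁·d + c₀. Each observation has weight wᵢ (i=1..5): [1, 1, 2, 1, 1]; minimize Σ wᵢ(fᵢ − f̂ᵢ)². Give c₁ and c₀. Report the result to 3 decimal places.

The normal equations are: 125·c₁ + 17·c₀ = -283;  17·c₁ + 6·c₀ = -38.
Eliminating c₀: 6·(row 1) − 17·(row 2) gives 461·c₁ = 6·(-283) − 17·(-38) = -1052, so c₁ = -1052/461.
Then c₀ = ((-38) − 17·(-1052/461))/6 = 61/461.

c₁ = -2.282, c₀ = 0.132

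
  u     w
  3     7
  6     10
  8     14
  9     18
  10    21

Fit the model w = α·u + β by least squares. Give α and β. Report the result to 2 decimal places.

From the data, Σu·u = 290, Σu = 36, Σ1 = 5.
Moment sums: Σu·w = 565, Σw = 70.
Normal equations: [[290, 36]; [36, 5]]·[α, β]ᵀ = [565, 70]ᵀ.
Determinant 290·5 − 36² = 154.
α = (565·5 − 36·70)/154 = 305/154; β = (290·70 − 36·565)/154 = -20/77.

α = 1.98, β = -0.26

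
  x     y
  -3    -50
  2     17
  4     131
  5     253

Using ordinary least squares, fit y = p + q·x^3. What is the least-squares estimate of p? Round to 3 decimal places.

The normal system AᵀA·[p, q]ᵀ = Aᵀy is [[4, 170]; [170, 20514]]·[p, q]ᵀ = [351, 41495]ᵀ.
Determinant 4·20514 − 170² = 53156.
p = (351·20514 − 170·41495)/53156 = 36566/13289; q = (4·41495 − 170·351)/53156 = 53155/26578.

p = 2.752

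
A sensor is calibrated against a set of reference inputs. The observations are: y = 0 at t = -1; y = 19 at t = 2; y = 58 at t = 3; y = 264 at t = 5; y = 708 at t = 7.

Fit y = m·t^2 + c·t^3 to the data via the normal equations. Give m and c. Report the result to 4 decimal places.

Setting ∂/∂m … = 0 gives: 3124·m + 20206·c = 41890;  20206·m + 134068·c = 277562.
Eliminating c: 134068·(row 1) − 20206·(row 2) gives 10545996·m = 134068·41890 − 20206·277562 = 7690748, so m = 1922687/2636499.
Then c = (277562 − 20206·(1922687/2636499))/134068 = 5168587/2636499.

m = 0.7293, c = 1.9604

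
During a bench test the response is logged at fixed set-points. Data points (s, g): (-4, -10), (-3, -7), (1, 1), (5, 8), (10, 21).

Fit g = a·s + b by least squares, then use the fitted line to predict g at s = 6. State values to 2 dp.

The normal system MᵀM·[a, b]ᵀ = Mᵀg is [[151, 9]; [9, 5]]·[a, b]ᵀ = [312, 13]ᵀ.
Determinant 151·5 − 9² = 674.
a = (312·5 − 9·13)/674 = 1443/674; b = (151·13 − 9·312)/674 = -845/674.
At s = 6: ĝ = (1443/674)·(6) + (-845/674)·(1) = 7813/674.

ĝ = 11.59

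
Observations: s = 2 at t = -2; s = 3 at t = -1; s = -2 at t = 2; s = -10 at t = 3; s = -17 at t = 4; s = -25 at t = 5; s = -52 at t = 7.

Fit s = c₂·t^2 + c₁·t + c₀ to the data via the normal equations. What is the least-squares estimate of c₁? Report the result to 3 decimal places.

c₁ = -1.133

With design matrix M, MᵀM = [[3396, 558, 108]; [558, 108, 18]; [108, 18, 7]] and Mᵀs = [-3532, -598, -101]ᵀ.
Solving the 3×3 system (Gaussian elimination) gives c₂ = -5248/5481, c₁ = -18628/16443, c₀ = 5951/1827.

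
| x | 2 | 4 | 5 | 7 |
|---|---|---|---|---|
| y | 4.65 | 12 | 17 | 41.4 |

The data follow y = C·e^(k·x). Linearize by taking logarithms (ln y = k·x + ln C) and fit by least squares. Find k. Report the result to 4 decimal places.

With ln yᵢ as the transformed response and xᵢ as the regressor:
Σx = 18.0000, Σ(x)² = 94.0000, Σln y = 10.5783, Σx·ln y = 53.2424.
Normal system: [[94.0000, 18.0000]; [18.0000, 4]]·[k, ln C]ᵀ = [53.2424, 10.5783]ᵀ.
Δ = 94.0000·4 − (18.0000)² = 52.0000; k = (53.2424·4 − 18.0000·10.5783)/52.0000 = 0.43386, ln C = (94.0000·10.5783 − 18.0000·53.2424)/52.0000 = 0.69219.

k = 0.4339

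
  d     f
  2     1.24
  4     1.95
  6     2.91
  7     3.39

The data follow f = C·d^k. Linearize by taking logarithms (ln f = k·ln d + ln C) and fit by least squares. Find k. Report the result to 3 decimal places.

k = 0.800

Linearized form: ln f = k·ln d + ln C. From the 4 transformed points,
Over the data: Σln d = 5.8171, Σ(ln d)² = 9.3992, Σln f = 3.1719, Σln d·ln f = 5.3644.
Normal system: [[9.3992, 5.8171]; [5.8171, 4]]·[k, ln C]ᵀ = [5.3644, 3.1719]ᵀ.
Δ = 9.3992·4 − (5.8171)² = 3.7582; k = (5.3644·4 − 5.8171·3.1719)/3.7582 = 0.79992, ln C = (9.3992·3.1719 − 5.8171·5.3644)/3.7582 = -0.37032.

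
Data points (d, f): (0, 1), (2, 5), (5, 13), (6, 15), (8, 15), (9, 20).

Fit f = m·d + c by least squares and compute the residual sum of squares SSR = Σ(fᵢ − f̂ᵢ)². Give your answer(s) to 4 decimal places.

SSR = 11.5000

The normal equations are: 210·m + 30·c = 465;  30·m + 6·c = 69.
(Σd·d = 210, Σd = 30, Σ1 = 6, Σd·f = 465, Σf = 69.)
Δ = 210·6 − 30² = 360.
m = (465·6 − 30·69)/360 = 2; c = (210·69 − 30·465)/360 = 3/2.
Residuals: -1/2, -1/2, 3/2, 3/2, -5/2, 1/2; SSR = 23/2.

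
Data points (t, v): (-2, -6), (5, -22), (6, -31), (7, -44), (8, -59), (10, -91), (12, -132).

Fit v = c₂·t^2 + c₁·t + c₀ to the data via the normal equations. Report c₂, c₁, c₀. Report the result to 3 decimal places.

c₂ = -0.960, c₁ = 0.577, c₀ = -0.921

Forming MᵀM = [[39170, 3916, 422]; [3916, 422, 46]; [422, 46, 7]] and Mᵀv = [-35730, -3558, -385]ᵀ gives MᵀM·[c₂, c₁, c₀]ᵀ = Mᵀv.
Inverting the 3×3 Gram matrix, [c₂, c₁, c₀]ᵀ = [-17180/17897, 10326/17897, -16483/17897]ᵀ.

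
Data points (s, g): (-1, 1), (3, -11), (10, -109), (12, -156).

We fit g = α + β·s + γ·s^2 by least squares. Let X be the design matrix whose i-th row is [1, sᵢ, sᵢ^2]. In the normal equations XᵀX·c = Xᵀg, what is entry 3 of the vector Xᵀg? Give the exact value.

-33462

Entry 3 ↔ basis s^2, so (Xᵀg)_{3} = Σᵢ (s^2)·gᵢ = (1)·(1) + (9)·(-11) + (100)·(-109) + (144)·(-156) = -33462.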